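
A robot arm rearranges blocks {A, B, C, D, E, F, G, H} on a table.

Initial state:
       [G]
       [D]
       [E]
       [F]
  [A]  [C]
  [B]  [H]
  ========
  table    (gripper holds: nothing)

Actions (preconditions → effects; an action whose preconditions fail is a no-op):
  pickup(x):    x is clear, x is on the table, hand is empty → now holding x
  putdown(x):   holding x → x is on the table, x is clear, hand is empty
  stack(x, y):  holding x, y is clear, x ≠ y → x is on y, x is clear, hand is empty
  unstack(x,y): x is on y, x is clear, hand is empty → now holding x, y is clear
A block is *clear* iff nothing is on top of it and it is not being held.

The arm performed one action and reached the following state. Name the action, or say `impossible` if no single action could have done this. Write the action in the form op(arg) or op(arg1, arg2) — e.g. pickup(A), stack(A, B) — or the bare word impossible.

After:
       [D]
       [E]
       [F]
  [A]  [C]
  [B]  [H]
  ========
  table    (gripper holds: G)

unstack(G, D)

target: towers=[B/A; H/C/F/E/D] holding=G
     unstack(G, D) → towers=[B/A; H/C/F/E/D] holding=G  ← match
     unstack(A, B) → towers=[B; H/C/F/E/D/G] holding=A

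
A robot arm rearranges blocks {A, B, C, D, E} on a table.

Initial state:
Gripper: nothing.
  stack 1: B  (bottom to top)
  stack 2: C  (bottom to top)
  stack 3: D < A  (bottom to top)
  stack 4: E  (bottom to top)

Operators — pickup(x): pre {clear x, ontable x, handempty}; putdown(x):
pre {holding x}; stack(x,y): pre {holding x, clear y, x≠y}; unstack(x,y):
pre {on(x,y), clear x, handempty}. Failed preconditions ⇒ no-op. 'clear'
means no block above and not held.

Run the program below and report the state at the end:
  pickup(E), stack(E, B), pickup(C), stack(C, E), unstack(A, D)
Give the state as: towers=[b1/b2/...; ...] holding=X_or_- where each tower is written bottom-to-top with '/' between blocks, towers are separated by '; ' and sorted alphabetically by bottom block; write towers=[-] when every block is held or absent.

step 1 (pickup(E)): towers=[B; C; D/A] holding=E
step 2 (stack(E, B)): towers=[B/E; C; D/A] holding=-
step 3 (pickup(C)): towers=[B/E; D/A] holding=C
step 4 (stack(C, E)): towers=[B/E/C; D/A] holding=-
step 5 (unstack(A, D)): towers=[B/E/C; D] holding=A

towers=[B/E/C; D] holding=A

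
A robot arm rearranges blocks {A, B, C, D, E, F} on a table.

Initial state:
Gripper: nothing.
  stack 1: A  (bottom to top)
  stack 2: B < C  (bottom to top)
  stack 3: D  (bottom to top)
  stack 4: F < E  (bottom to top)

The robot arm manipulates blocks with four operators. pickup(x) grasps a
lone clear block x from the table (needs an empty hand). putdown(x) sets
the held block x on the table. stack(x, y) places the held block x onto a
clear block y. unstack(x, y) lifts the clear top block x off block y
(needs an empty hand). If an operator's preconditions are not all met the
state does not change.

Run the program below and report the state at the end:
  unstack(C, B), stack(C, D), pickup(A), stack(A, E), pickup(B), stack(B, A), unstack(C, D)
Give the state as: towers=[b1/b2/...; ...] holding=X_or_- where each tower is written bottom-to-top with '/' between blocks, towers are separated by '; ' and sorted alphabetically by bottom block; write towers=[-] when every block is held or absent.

towers=[D; F/E/A/B] holding=C

step 1 (unstack(C, B)): towers=[A; B; D; F/E] holding=C
step 2 (stack(C, D)): towers=[A; B; D/C; F/E] holding=-
step 3 (pickup(A)): towers=[B; D/C; F/E] holding=A
step 4 (stack(A, E)): towers=[B; D/C; F/E/A] holding=-
step 5 (pickup(B)): towers=[D/C; F/E/A] holding=B
step 6 (stack(B, A)): towers=[D/C; F/E/A/B] holding=-
step 7 (unstack(C, D)): towers=[D; F/E/A/B] holding=C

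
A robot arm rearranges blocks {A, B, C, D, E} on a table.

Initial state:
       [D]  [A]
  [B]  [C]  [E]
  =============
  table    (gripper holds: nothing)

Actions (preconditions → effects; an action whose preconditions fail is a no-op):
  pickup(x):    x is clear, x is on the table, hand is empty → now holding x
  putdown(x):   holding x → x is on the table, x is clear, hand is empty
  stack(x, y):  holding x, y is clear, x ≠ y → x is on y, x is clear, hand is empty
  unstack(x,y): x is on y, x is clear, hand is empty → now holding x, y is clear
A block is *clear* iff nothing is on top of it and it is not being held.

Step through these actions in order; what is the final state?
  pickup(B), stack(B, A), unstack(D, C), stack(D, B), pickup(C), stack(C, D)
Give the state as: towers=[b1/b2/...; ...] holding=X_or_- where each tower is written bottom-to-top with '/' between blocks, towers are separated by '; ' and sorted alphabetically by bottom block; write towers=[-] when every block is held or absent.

towers=[E/A/B/D/C] holding=-

step 1 (pickup(B)): towers=[C/D; E/A] holding=B
step 2 (stack(B, A)): towers=[C/D; E/A/B] holding=-
step 3 (unstack(D, C)): towers=[C; E/A/B] holding=D
step 4 (stack(D, B)): towers=[C; E/A/B/D] holding=-
step 5 (pickup(C)): towers=[E/A/B/D] holding=C
step 6 (stack(C, D)): towers=[E/A/B/D/C] holding=-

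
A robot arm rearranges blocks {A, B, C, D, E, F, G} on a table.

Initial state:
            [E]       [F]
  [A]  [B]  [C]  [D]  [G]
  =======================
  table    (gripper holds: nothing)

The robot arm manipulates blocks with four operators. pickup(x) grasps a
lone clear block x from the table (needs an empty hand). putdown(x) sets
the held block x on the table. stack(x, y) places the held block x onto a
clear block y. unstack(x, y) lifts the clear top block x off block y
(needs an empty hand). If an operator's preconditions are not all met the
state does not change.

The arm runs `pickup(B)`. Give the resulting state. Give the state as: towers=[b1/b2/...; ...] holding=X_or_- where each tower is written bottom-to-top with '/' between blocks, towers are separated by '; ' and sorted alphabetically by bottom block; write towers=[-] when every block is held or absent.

towers=[A; C/E; D; G/F] holding=B

before: towers=[A; B; C/E; D; G/F] holding=-
pre[pickup(B)]: clear(B) ✓, ontable(B) ✓, handempty ✓
all met → apply pickup(B)
after:  towers=[A; C/E; D; G/F] holding=B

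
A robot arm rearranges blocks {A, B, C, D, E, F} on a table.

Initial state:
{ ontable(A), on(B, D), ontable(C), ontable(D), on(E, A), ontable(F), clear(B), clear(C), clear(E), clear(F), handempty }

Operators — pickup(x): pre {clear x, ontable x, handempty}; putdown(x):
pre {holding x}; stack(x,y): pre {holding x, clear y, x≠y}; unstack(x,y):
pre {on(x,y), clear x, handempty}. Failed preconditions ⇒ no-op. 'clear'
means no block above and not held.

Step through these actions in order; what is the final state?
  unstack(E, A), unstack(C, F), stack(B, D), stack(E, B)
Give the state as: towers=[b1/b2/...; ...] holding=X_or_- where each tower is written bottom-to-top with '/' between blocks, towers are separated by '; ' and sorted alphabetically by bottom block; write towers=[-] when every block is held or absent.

towers=[A; C; D/B/E; F] holding=-

step 1 (unstack(E, A)): towers=[A; C; D/B; F] holding=E
step 2 (unstack(C, F)) [no-op]: towers=[A; C; D/B; F] holding=E
step 3 (stack(B, D)) [no-op]: towers=[A; C; D/B; F] holding=E
step 4 (stack(E, B)): towers=[A; C; D/B/E; F] holding=-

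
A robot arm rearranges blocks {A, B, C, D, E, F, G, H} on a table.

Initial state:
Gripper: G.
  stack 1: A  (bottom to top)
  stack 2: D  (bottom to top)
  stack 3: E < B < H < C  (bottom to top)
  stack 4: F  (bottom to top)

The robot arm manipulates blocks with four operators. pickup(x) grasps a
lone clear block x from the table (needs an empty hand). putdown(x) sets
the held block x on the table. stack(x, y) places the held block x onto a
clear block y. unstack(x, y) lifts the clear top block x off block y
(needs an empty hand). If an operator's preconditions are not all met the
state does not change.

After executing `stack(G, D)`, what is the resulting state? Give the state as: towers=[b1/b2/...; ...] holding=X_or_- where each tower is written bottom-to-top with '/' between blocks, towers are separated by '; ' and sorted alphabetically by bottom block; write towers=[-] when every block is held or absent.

towers=[A; D/G; E/B/H/C; F] holding=-

before: towers=[A; D; E/B/H/C; F] holding=G
pre[stack(G, D)]: holding(G) yes, clear(D) yes, G≠D yes
all met → apply stack(G, D)
after:  towers=[A; D/G; E/B/H/C; F] holding=-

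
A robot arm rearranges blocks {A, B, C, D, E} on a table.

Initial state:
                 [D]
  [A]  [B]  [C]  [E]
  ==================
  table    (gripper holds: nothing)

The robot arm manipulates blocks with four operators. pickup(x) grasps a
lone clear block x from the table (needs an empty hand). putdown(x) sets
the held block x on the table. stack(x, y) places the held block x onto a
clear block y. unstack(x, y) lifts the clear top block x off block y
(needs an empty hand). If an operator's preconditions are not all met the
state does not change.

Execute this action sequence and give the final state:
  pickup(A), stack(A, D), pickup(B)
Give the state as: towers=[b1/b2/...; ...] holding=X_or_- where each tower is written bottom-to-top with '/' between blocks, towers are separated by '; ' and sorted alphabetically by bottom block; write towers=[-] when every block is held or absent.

towers=[C; E/D/A] holding=B

step 1 (pickup(A)): towers=[B; C; E/D] holding=A
step 2 (stack(A, D)): towers=[B; C; E/D/A] holding=-
step 3 (pickup(B)): towers=[C; E/D/A] holding=B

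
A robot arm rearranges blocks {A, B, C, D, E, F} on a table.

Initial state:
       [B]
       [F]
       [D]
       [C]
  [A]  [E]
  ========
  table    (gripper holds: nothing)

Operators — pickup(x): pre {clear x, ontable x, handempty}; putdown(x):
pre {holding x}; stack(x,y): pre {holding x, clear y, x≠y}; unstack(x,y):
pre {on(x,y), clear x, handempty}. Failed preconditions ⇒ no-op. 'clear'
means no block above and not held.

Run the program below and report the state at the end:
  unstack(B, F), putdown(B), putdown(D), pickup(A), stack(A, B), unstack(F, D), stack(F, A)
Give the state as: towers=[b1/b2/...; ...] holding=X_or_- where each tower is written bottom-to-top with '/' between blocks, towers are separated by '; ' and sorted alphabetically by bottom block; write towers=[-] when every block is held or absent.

step 1 (unstack(B, F)): towers=[A; E/C/D/F] holding=B
step 2 (putdown(B)): towers=[A; B; E/C/D/F] holding=-
step 3 (putdown(D)) [no-op]: towers=[A; B; E/C/D/F] holding=-
step 4 (pickup(A)): towers=[B; E/C/D/F] holding=A
step 5 (stack(A, B)): towers=[B/A; E/C/D/F] holding=-
step 6 (unstack(F, D)): towers=[B/A; E/C/D] holding=F
step 7 (stack(F, A)): towers=[B/A/F; E/C/D] holding=-

towers=[B/A/F; E/C/D] holding=-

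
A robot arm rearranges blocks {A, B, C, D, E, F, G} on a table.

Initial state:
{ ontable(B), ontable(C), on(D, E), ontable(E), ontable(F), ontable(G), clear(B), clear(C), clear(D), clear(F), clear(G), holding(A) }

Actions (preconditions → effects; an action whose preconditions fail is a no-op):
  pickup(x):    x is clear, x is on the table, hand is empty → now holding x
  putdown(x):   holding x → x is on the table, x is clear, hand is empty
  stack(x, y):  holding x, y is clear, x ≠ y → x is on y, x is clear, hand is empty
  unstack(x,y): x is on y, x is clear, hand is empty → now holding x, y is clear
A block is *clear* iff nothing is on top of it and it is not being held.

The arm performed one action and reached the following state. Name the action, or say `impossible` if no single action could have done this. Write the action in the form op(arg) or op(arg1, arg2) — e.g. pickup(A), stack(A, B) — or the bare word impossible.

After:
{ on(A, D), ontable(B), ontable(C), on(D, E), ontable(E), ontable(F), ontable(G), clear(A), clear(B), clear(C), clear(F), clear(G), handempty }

target: towers=[B; C; E/D/A; F; G] holding=-
        putdown(A) → towers=[A; B; C; E/D; F; G] holding=-
       stack(A, B) → towers=[B/A; C; E/D; F; G] holding=-
       stack(A, F) → towers=[B; C; E/D; F/A; G] holding=-
       stack(A, G) → towers=[B; C; E/D; F; G/A] holding=-
       stack(A, D) → towers=[B; C; E/D/A; F; G] holding=-  ← match
       stack(A, C) → towers=[B; C/A; E/D; F; G] holding=-

stack(A, D)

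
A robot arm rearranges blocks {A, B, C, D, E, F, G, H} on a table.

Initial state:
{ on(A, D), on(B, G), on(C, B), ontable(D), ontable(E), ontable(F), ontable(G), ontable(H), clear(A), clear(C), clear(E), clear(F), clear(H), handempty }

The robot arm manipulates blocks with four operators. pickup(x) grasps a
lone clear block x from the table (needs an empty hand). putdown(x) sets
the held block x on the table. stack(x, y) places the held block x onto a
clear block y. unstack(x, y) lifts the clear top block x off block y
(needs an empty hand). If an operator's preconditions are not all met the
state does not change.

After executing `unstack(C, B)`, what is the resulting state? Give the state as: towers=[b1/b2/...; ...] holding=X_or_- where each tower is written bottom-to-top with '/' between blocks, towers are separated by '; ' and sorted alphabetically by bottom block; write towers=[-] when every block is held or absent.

before: towers=[D/A; E; F; G/B/C; H] holding=-
pre[unstack(C, B)]: on(C,B) yes, clear(C) yes, handempty yes
all met → apply unstack(C, B)
after:  towers=[D/A; E; F; G/B; H] holding=C

towers=[D/A; E; F; G/B; H] holding=C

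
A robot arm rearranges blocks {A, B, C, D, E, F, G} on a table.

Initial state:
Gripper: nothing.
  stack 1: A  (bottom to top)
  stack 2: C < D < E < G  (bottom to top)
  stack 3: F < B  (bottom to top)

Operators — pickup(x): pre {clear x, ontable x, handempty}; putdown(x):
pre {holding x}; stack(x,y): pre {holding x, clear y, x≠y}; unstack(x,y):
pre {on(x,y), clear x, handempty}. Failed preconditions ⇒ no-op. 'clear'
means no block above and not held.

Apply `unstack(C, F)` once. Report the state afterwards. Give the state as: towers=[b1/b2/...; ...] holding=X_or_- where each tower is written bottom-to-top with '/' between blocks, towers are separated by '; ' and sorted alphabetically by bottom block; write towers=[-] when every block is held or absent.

before: towers=[A; C/D/E/G; F/B] holding=-
pre[unstack(C, F)]: on(C,F) no, clear(C) no, handempty yes
on(C,F), clear(C) unmet → unstack(C, F) is a no-op
after:  towers=[A; C/D/E/G; F/B] holding=-

towers=[A; C/D/E/G; F/B] holding=-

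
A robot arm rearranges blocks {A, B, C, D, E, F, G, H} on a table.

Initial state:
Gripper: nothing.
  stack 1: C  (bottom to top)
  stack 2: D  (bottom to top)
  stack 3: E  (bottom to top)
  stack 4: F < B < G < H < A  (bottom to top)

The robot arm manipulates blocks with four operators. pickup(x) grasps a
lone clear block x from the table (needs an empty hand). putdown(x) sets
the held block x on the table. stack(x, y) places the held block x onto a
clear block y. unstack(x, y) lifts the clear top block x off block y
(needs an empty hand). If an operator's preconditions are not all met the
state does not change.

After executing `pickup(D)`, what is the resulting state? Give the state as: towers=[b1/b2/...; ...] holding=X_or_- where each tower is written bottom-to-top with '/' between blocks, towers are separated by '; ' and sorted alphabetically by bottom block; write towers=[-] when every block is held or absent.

towers=[C; E; F/B/G/H/A] holding=D

before: towers=[C; D; E; F/B/G/H/A] holding=-
pre[pickup(D)]: clear(D) yes, ontable(D) yes, handempty yes
all met → apply pickup(D)
after:  towers=[C; E; F/B/G/H/A] holding=D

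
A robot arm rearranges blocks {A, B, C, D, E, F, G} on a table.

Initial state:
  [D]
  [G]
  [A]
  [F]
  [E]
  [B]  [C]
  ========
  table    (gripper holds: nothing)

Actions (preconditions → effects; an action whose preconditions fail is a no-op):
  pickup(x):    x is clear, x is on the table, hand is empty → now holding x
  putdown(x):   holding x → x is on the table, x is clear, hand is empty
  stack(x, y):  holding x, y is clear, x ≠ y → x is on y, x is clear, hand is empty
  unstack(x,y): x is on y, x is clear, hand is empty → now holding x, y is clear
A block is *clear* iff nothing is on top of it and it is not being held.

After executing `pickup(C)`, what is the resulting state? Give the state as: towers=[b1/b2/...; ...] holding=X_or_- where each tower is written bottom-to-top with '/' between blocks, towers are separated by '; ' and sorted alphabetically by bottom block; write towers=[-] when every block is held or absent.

towers=[B/E/F/A/G/D] holding=C

before: towers=[B/E/F/A/G/D; C] holding=-
pre[pickup(C)]: clear(C) ✓, ontable(C) ✓, handempty ✓
all met → apply pickup(C)
after:  towers=[B/E/F/A/G/D] holding=C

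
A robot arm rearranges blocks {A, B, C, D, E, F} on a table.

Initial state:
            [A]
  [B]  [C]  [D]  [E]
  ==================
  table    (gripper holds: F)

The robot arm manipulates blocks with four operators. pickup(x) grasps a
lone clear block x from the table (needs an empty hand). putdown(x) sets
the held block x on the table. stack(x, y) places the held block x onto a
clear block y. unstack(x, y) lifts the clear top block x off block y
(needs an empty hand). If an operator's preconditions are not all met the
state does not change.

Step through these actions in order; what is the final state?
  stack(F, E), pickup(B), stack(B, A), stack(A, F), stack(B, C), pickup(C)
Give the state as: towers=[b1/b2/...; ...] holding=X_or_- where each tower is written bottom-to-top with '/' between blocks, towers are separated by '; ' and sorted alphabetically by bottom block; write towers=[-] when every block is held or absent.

towers=[D/A/B; E/F] holding=C

step 1 (stack(F, E)): towers=[B; C; D/A; E/F] holding=-
step 2 (pickup(B)): towers=[C; D/A; E/F] holding=B
step 3 (stack(B, A)): towers=[C; D/A/B; E/F] holding=-
step 4 (stack(A, F)) [no-op]: towers=[C; D/A/B; E/F] holding=-
step 5 (stack(B, C)) [no-op]: towers=[C; D/A/B; E/F] holding=-
step 6 (pickup(C)): towers=[D/A/B; E/F] holding=C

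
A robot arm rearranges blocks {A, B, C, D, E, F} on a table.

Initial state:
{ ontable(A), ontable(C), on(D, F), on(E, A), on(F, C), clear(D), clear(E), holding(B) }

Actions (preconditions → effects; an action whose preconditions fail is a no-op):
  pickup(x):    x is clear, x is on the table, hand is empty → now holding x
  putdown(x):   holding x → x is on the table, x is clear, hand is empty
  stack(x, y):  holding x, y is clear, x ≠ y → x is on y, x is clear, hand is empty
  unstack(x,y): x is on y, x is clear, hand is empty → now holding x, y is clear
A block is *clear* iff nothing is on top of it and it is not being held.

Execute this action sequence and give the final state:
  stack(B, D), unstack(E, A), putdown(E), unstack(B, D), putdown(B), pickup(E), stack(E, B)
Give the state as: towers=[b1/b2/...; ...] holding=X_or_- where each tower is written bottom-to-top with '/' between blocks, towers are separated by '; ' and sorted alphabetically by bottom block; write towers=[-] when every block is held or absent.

towers=[A; B/E; C/F/D] holding=-

step 1 (stack(B, D)): towers=[A/E; C/F/D/B] holding=-
step 2 (unstack(E, A)): towers=[A; C/F/D/B] holding=E
step 3 (putdown(E)): towers=[A; C/F/D/B; E] holding=-
step 4 (unstack(B, D)): towers=[A; C/F/D; E] holding=B
step 5 (putdown(B)): towers=[A; B; C/F/D; E] holding=-
step 6 (pickup(E)): towers=[A; B; C/F/D] holding=E
step 7 (stack(E, B)): towers=[A; B/E; C/F/D] holding=-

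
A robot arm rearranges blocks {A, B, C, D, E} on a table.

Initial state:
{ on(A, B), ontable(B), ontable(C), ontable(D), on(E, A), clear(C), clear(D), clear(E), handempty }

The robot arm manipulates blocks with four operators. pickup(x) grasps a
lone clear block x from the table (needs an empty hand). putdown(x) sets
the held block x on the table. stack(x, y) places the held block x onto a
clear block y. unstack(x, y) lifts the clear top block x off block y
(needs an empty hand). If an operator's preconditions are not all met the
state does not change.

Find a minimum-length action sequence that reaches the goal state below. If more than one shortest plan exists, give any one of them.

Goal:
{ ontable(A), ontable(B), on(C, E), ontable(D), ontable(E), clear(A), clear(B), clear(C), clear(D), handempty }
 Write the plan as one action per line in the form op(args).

unstack(E, A)
putdown(E)
unstack(A, B)
putdown(A)
pickup(C)
stack(C, E)

step 1 (unstack(E, A)): towers=[B/A; C; D] holding=E
step 2 (putdown(E)): towers=[B/A; C; D; E] holding=-
step 3 (unstack(A, B)): towers=[B; C; D; E] holding=A
step 4 (putdown(A)): towers=[A; B; C; D; E] holding=-
step 5 (pickup(C)): towers=[A; B; D; E] holding=C
step 6 (stack(C, E)): towers=[A; B; D; E/C] holding=-
goal check: towers=[A; B; D; E/C] holding=- — reached (length 6, optimal by BFS)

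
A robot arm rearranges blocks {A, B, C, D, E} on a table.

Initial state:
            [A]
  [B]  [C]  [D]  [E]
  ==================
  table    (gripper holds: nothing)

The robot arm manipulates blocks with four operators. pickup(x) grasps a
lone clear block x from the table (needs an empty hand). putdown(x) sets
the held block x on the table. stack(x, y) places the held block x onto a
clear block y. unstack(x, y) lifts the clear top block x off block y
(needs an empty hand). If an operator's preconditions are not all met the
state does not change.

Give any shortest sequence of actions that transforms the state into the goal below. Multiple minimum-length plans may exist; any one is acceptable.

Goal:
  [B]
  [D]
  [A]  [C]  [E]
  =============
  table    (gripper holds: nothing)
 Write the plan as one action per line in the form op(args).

unstack(A, D)
putdown(A)
pickup(D)
stack(D, A)
pickup(B)
stack(B, D)

step 1 (unstack(A, D)): towers=[B; C; D; E] holding=A
step 2 (putdown(A)): towers=[A; B; C; D; E] holding=-
step 3 (pickup(D)): towers=[A; B; C; E] holding=D
step 4 (stack(D, A)): towers=[A/D; B; C; E] holding=-
step 5 (pickup(B)): towers=[A/D; C; E] holding=B
step 6 (stack(B, D)): towers=[A/D/B; C; E] holding=-
goal check: towers=[A/D/B; C; E] holding=- — reached (length 6, optimal by BFS)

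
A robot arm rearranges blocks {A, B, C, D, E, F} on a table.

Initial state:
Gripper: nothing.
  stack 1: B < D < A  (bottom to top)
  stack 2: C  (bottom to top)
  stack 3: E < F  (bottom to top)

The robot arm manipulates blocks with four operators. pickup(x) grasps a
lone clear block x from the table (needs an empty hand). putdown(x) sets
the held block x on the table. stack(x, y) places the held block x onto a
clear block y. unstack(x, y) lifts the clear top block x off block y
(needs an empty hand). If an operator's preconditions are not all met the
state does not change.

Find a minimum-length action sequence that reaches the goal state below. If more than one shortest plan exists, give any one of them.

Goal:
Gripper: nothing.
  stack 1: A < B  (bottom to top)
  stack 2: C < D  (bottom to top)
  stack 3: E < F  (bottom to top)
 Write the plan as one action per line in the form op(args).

step 1 (unstack(A, D)): towers=[B/D; C; E/F] holding=A
step 2 (putdown(A)): towers=[A; B/D; C; E/F] holding=-
step 3 (unstack(D, B)): towers=[A; B; C; E/F] holding=D
step 4 (stack(D, C)): towers=[A; B; C/D; E/F] holding=-
step 5 (pickup(B)): towers=[A; C/D; E/F] holding=B
step 6 (stack(B, A)): towers=[A/B; C/D; E/F] holding=-
goal check: towers=[A/B; C/D; E/F] holding=- — reached (length 6, optimal by BFS)

unstack(A, D)
putdown(A)
unstack(D, B)
stack(D, C)
pickup(B)
stack(B, A)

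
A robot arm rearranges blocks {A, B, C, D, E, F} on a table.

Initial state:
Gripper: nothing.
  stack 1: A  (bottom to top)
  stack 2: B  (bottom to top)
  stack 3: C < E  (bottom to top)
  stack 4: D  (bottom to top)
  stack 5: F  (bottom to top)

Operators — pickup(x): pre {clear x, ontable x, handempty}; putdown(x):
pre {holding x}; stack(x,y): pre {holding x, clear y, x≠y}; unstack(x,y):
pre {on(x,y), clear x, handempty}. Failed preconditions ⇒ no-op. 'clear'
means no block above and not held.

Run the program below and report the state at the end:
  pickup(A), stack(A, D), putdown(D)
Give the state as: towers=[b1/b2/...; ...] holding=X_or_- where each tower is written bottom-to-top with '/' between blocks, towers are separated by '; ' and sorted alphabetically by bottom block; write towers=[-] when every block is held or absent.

step 1 (pickup(A)): towers=[B; C/E; D; F] holding=A
step 2 (stack(A, D)): towers=[B; C/E; D/A; F] holding=-
step 3 (putdown(D)) [no-op]: towers=[B; C/E; D/A; F] holding=-

towers=[B; C/E; D/A; F] holding=-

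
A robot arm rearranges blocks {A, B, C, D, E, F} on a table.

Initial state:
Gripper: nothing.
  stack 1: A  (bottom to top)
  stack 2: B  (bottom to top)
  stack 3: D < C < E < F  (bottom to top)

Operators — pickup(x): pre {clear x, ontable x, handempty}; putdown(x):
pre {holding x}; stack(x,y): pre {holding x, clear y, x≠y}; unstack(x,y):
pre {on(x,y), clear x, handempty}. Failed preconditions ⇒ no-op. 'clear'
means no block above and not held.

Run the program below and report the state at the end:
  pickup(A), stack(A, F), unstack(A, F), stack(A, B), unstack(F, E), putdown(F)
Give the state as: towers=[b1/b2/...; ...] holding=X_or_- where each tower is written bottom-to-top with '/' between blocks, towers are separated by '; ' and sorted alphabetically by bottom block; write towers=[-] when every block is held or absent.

towers=[B/A; D/C/E; F] holding=-

step 1 (pickup(A)): towers=[B; D/C/E/F] holding=A
step 2 (stack(A, F)): towers=[B; D/C/E/F/A] holding=-
step 3 (unstack(A, F)): towers=[B; D/C/E/F] holding=A
step 4 (stack(A, B)): towers=[B/A; D/C/E/F] holding=-
step 5 (unstack(F, E)): towers=[B/A; D/C/E] holding=F
step 6 (putdown(F)): towers=[B/A; D/C/E; F] holding=-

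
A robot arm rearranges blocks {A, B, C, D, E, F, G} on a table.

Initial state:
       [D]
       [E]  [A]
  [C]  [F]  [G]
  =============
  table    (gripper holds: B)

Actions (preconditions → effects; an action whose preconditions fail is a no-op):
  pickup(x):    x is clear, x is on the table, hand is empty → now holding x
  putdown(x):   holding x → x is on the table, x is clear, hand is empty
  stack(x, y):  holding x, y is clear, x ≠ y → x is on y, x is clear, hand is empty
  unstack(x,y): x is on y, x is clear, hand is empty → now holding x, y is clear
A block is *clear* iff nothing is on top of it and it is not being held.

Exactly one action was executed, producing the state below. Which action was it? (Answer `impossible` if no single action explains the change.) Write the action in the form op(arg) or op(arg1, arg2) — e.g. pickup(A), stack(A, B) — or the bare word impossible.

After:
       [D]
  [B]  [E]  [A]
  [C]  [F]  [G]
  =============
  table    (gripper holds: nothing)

stack(B, C)

target: towers=[C/B; F/E/D; G/A] holding=-
        putdown(B) → towers=[B; C; F/E/D; G/A] holding=-
       stack(B, D) → towers=[C; F/E/D/B; G/A] holding=-
       stack(B, A) → towers=[C; F/E/D; G/A/B] holding=-
       stack(B, C) → towers=[C/B; F/E/D; G/A] holding=-  ← match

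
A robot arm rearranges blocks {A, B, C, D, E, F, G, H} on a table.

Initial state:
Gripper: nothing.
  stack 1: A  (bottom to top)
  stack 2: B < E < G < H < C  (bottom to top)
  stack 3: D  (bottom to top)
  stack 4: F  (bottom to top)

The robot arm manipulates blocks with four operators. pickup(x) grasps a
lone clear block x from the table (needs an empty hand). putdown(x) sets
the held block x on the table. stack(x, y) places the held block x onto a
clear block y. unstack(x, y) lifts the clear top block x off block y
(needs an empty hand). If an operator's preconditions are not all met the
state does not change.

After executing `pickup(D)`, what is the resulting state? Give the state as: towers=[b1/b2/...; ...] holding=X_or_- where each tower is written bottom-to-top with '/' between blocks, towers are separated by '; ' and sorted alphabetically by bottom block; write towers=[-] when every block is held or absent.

towers=[A; B/E/G/H/C; F] holding=D

before: towers=[A; B/E/G/H/C; D; F] holding=-
pre[pickup(D)]: clear(D) ok, ontable(D) ok, handempty ok
all met → apply pickup(D)
after:  towers=[A; B/E/G/H/C; F] holding=D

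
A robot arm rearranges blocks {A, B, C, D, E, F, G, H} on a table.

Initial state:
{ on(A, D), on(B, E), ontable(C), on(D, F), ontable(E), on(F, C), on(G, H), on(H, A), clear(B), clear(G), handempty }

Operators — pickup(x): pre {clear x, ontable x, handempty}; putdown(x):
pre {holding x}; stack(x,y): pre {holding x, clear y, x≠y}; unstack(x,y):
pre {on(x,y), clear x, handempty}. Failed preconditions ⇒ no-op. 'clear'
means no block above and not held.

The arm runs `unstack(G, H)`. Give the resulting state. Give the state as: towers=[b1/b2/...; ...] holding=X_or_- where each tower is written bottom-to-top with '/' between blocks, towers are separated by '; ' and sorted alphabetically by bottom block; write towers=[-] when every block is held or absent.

towers=[C/F/D/A/H; E/B] holding=G

before: towers=[C/F/D/A/H/G; E/B] holding=-
pre[unstack(G, H)]: on(G,H) ✓, clear(G) ✓, handempty ✓
all met → apply unstack(G, H)
after:  towers=[C/F/D/A/H; E/B] holding=G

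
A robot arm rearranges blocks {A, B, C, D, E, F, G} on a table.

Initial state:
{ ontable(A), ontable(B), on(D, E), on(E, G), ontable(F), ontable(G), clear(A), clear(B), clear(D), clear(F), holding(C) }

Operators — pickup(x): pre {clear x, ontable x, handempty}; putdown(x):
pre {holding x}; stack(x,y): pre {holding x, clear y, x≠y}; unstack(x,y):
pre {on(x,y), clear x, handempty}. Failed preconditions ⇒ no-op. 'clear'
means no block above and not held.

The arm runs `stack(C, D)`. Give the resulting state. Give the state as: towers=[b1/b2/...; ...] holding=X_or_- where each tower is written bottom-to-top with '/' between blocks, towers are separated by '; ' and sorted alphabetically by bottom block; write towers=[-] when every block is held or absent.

towers=[A; B; F; G/E/D/C] holding=-

before: towers=[A; B; F; G/E/D] holding=C
pre[stack(C, D)]: holding(C) yes, clear(D) yes, C≠D yes
all met → apply stack(C, D)
after:  towers=[A; B; F; G/E/D/C] holding=-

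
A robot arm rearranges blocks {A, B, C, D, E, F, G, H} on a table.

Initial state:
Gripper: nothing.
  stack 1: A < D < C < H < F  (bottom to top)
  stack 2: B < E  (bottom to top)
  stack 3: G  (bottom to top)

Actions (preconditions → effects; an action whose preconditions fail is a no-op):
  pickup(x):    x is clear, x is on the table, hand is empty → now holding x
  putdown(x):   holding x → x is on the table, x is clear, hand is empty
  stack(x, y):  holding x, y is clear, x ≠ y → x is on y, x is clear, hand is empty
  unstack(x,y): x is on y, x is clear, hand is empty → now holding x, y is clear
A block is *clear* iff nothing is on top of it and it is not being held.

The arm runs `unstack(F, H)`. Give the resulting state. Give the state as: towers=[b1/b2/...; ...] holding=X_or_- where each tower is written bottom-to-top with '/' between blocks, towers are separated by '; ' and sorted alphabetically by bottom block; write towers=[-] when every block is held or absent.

towers=[A/D/C/H; B/E; G] holding=F

before: towers=[A/D/C/H/F; B/E; G] holding=-
pre[unstack(F, H)]: on(F,H) yes, clear(F) yes, handempty yes
all met → apply unstack(F, H)
after:  towers=[A/D/C/H; B/E; G] holding=F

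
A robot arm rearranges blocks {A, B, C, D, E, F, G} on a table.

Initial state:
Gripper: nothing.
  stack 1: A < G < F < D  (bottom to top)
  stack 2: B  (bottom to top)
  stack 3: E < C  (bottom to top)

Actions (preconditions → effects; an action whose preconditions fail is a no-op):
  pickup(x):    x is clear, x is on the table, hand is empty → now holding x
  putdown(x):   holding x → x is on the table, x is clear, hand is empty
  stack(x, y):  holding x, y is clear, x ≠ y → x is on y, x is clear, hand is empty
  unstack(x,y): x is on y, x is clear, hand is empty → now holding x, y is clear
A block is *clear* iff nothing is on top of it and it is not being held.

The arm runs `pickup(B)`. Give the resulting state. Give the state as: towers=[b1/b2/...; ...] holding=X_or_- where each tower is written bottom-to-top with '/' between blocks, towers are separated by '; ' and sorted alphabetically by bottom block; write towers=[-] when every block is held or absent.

towers=[A/G/F/D; E/C] holding=B

before: towers=[A/G/F/D; B; E/C] holding=-
pre[pickup(B)]: clear(B) ✓, ontable(B) ✓, handempty ✓
all met → apply pickup(B)
after:  towers=[A/G/F/D; E/C] holding=B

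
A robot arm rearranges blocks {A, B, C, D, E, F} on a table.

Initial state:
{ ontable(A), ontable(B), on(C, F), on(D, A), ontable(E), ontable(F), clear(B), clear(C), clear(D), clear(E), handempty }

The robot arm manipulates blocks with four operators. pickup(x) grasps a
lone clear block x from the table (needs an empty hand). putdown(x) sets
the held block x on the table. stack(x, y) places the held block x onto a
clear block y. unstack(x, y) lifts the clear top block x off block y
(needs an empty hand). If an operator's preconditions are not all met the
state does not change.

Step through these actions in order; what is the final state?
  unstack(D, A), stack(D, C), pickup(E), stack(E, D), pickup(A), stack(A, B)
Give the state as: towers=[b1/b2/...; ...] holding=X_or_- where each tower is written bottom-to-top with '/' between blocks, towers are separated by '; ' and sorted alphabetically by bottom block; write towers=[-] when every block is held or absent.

step 1 (unstack(D, A)): towers=[A; B; E; F/C] holding=D
step 2 (stack(D, C)): towers=[A; B; E; F/C/D] holding=-
step 3 (pickup(E)): towers=[A; B; F/C/D] holding=E
step 4 (stack(E, D)): towers=[A; B; F/C/D/E] holding=-
step 5 (pickup(A)): towers=[B; F/C/D/E] holding=A
step 6 (stack(A, B)): towers=[B/A; F/C/D/E] holding=-

towers=[B/A; F/C/D/E] holding=-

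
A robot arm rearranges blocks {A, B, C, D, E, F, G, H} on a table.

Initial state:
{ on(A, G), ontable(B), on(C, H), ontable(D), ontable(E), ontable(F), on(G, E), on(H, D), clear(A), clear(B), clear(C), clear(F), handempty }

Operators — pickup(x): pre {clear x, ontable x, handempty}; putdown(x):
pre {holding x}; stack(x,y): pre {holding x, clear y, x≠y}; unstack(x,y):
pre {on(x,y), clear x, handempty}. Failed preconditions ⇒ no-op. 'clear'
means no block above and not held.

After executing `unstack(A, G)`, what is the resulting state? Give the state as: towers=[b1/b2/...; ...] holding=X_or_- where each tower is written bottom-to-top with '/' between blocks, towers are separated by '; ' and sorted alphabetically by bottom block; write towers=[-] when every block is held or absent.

before: towers=[B; D/H/C; E/G/A; F] holding=-
pre[unstack(A, G)]: on(A,G) ✓, clear(A) ✓, handempty ✓
all met → apply unstack(A, G)
after:  towers=[B; D/H/C; E/G; F] holding=A

towers=[B; D/H/C; E/G; F] holding=A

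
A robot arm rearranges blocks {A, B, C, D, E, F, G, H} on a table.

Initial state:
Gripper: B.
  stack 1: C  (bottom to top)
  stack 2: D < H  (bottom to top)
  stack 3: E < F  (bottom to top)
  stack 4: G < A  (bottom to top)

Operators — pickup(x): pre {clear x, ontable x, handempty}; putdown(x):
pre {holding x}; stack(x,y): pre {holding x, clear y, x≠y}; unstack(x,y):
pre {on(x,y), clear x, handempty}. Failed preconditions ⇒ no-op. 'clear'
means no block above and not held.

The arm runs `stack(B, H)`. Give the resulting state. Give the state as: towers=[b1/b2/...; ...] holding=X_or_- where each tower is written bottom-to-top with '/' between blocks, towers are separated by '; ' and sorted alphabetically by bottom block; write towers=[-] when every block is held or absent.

before: towers=[C; D/H; E/F; G/A] holding=B
pre[stack(B, H)]: holding(B) yes, clear(H) yes, B≠H yes
all met → apply stack(B, H)
after:  towers=[C; D/H/B; E/F; G/A] holding=-

towers=[C; D/H/B; E/F; G/A] holding=-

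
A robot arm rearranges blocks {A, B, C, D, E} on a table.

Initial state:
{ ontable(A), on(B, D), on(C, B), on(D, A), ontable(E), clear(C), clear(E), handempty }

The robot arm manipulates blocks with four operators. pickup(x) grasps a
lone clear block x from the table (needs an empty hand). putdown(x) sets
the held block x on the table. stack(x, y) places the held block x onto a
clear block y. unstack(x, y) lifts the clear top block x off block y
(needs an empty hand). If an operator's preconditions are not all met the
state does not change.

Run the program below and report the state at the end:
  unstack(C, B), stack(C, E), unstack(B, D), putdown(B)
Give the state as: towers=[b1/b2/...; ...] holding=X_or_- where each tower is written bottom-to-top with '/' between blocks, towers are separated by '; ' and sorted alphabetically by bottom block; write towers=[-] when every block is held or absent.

step 1 (unstack(C, B)): towers=[A/D/B; E] holding=C
step 2 (stack(C, E)): towers=[A/D/B; E/C] holding=-
step 3 (unstack(B, D)): towers=[A/D; E/C] holding=B
step 4 (putdown(B)): towers=[A/D; B; E/C] holding=-

towers=[A/D; B; E/C] holding=-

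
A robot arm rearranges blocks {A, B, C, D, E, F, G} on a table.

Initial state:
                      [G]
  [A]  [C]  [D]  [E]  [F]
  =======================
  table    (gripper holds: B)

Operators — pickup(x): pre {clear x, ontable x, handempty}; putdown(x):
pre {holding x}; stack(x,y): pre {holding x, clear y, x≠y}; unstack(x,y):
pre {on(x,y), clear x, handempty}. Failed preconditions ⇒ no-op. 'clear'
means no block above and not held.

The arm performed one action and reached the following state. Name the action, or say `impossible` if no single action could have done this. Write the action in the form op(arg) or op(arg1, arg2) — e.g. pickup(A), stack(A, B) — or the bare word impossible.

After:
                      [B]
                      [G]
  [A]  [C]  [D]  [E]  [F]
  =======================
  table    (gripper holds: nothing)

stack(B, G)

target: towers=[A; C; D; E; F/G/B] holding=-
        putdown(B) → towers=[A; B; C; D; E; F/G] holding=-
       stack(B, G) → towers=[A; C; D; E; F/G/B] holding=-  ← match
       stack(B, D) → towers=[A; C; D/B; E; F/G] holding=-
       stack(B, A) → towers=[A/B; C; D; E; F/G] holding=-
       stack(B, E) → towers=[A; C; D; E/B; F/G] holding=-
       stack(B, C) → towers=[A; C/B; D; E; F/G] holding=-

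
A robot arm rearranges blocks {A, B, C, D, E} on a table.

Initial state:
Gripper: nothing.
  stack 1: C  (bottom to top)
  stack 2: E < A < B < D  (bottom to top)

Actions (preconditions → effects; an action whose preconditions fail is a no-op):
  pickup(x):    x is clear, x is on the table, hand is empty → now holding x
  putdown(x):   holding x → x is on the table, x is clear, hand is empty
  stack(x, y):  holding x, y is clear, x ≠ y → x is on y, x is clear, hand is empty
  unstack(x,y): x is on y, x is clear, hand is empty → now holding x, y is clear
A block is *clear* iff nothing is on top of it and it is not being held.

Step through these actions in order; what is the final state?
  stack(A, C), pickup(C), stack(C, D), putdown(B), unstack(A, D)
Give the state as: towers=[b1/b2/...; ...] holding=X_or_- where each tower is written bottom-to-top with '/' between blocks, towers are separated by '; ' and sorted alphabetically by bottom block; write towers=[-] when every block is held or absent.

step 1 (stack(A, C)) [no-op]: towers=[C; E/A/B/D] holding=-
step 2 (pickup(C)): towers=[E/A/B/D] holding=C
step 3 (stack(C, D)): towers=[E/A/B/D/C] holding=-
step 4 (putdown(B)) [no-op]: towers=[E/A/B/D/C] holding=-
step 5 (unstack(A, D)) [no-op]: towers=[E/A/B/D/C] holding=-

towers=[E/A/B/D/C] holding=-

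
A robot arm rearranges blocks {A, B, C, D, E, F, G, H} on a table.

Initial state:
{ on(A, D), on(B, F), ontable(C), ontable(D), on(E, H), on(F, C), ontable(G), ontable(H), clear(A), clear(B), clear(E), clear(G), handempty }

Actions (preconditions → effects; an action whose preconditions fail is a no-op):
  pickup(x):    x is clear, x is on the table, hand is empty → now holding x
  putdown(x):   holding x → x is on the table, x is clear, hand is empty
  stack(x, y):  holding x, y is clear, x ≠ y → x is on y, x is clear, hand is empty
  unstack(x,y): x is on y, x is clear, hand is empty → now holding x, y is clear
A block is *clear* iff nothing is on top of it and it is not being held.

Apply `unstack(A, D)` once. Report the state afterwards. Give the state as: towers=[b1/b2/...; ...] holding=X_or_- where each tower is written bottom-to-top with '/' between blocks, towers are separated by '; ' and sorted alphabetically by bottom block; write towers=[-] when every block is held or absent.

before: towers=[C/F/B; D/A; G; H/E] holding=-
pre[unstack(A, D)]: on(A,D) yes, clear(A) yes, handempty yes
all met → apply unstack(A, D)
after:  towers=[C/F/B; D; G; H/E] holding=A

towers=[C/F/B; D; G; H/E] holding=A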